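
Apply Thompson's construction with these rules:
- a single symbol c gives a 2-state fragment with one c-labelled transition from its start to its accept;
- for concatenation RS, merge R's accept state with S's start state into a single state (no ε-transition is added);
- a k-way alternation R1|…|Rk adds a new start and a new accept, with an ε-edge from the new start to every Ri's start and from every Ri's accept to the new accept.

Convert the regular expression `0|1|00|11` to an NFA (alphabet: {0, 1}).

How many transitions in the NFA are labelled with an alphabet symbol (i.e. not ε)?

Per subexpression:
Each of the 6 symbol leaves contributes exactly 1 symbol transition.
  00 → 2 symbol transitions
  11 → 2 symbol transitions
  0|1|00|11 → 6 symbol transitions

6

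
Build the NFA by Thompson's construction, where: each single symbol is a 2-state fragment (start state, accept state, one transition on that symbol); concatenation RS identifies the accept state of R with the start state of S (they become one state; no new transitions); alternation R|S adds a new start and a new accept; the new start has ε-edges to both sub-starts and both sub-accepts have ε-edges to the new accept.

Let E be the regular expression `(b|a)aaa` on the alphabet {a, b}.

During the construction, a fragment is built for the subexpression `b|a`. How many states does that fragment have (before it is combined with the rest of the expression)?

Fragment for `b|a`:
Each of the 2 symbol leaves contributes a 2-state fragment.
  b|a → 6 states

6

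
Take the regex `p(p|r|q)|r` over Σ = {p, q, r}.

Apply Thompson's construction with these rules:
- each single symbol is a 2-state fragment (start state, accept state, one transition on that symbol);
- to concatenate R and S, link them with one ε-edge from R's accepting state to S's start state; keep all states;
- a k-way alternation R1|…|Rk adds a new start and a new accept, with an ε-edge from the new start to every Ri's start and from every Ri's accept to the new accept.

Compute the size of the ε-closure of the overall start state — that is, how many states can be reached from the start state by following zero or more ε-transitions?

Work bottom-up. For each fragment F, track |ε-closure(F.start)| and whether F's accept lies in that closure (i.e. whether F accepts ε). A single-symbol fragment has closure size 1 and does not accept ε.
  p|r|q : new start ε-reaches every alternative's start; none of them accept ε, so the new accept is not reached: |ε-closure| = 1 + 1 + 1 + 1 = 4
  p(p|r|q) : |ε-closure| equals the left operand's closure size = 1 (its accept is not ε-reachable, so the closure stops there)
  p(p|r|q)|r : |ε-closure| = 1 + 1 + 1 = 3 (the new accept is not ε-reachable since no branch accepts ε)

3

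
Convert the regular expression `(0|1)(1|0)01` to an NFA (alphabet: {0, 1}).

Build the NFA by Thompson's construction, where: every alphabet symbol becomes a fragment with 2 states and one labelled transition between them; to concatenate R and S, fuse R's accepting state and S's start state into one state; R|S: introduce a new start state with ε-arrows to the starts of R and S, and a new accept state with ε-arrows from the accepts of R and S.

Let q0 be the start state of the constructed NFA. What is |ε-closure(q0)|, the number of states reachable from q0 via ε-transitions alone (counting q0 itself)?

Compute the ε-closure size of each fragment's start state recursively; a symbol fragment's start has no outgoing ε-edge, so its closure is just itself (size 1).
  0|1 : new start ε-reaches every alternative's start; none of them accept ε, so the new accept is not reached: C = 1 + 1 + 1 = 3
  1|0 : C = 1 + 1 + 1 = 3 (the new accept is not ε-reachable since no branch accepts ε)
  (0|1)(1|0)01 : same as the first factor's closure: C = 3

3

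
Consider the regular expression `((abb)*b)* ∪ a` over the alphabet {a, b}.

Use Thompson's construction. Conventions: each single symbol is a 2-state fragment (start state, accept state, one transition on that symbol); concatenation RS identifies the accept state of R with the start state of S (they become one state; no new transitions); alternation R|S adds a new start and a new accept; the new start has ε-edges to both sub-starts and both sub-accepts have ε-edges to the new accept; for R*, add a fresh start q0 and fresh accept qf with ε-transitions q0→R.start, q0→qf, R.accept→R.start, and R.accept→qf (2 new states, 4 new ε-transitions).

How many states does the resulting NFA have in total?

13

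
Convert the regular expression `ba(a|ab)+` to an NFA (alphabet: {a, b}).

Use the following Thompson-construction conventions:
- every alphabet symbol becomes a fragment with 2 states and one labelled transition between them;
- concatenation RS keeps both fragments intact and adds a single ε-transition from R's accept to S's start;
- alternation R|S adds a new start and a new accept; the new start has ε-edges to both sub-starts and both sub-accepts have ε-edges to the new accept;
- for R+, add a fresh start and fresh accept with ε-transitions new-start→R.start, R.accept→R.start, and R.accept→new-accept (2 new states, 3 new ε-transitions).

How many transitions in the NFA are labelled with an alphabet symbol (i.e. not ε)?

5

By structural recursion:
Each of the 5 symbol leaves contributes exactly 1 symbol transition.
  ab — 2 symbol transitions
  a|ab — 3 symbol transitions
  (a|ab)+ — 3 symbol transitions
  ba(a|ab)+ — 5 symbol transitions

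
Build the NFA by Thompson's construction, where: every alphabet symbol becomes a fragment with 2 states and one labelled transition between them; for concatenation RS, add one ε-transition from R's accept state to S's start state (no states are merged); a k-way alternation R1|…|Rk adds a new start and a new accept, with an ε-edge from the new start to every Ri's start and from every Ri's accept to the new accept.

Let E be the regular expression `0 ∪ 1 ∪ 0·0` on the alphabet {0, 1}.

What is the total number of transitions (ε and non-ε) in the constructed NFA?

11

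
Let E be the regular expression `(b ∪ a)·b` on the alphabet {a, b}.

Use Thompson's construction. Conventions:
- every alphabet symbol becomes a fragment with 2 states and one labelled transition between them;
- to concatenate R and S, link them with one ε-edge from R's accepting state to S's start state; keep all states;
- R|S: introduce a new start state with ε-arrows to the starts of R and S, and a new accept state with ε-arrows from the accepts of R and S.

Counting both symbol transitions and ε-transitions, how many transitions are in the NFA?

Per subexpression:
Each of the 3 symbol leaves contributes 1 transition (1 symbol, 0 ε).
  b ∪ a = 6 transitions (2 symbol, 4 ε)
  (b ∪ a)·b = 8 transitions (3 symbol, 5 ε)

8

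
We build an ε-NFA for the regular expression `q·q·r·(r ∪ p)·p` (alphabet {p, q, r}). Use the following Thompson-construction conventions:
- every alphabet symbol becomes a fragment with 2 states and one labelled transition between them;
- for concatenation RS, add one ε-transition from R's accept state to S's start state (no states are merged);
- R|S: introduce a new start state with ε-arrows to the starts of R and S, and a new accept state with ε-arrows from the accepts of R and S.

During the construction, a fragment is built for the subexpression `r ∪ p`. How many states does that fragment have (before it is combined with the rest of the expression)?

Fragment for `r ∪ p`:
Each of the 2 symbol leaves contributes a 2-state fragment.
  r ∪ p : 6 states

6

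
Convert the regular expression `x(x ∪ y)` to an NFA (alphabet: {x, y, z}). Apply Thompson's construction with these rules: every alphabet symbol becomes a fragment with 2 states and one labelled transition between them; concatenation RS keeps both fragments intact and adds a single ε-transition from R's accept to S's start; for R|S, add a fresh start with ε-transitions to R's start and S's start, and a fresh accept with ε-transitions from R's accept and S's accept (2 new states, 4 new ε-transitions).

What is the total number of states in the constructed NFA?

Per subexpression:
Each of the 3 symbol leaves contributes a 2-state fragment.
  x ∪ y : 6 states
  x(x ∪ y) : 8 states

8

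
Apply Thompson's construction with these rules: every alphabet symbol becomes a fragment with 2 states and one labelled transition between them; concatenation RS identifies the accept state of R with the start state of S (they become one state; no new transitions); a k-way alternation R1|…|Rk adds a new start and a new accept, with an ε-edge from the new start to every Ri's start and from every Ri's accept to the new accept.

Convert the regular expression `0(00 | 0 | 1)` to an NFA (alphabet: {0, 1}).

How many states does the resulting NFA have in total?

Building bottom-up:
Each of the 5 symbol leaves contributes a 2-state fragment.
  00 : 3 states
  00 | 0 | 1 : 9 states
  0(00 | 0 | 1) : 10 states

10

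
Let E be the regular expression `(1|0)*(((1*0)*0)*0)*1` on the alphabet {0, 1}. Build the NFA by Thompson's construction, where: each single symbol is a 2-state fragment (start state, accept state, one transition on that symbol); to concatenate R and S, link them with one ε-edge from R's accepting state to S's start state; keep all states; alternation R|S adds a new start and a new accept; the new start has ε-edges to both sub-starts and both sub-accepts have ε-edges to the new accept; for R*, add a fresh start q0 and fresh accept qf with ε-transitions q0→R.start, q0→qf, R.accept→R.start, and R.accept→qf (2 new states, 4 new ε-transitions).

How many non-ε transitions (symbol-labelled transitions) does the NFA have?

Recursing over subexpressions:
Each of the 7 symbol leaves contributes exactly 1 symbol transition.
  1|0 — 2 symbol transitions
  (1|0)* — 2 symbol transitions
  1* — 1 symbol transition
  1*0 — 2 symbol transitions
  (1*0)* — 2 symbol transitions
  (1*0)*0 — 3 symbol transitions
  ((1*0)*0)* — 3 symbol transitions
  ((1*0)*0)*0 — 4 symbol transitions
  (((1*0)*0)*0)* — 4 symbol transitions
  (1|0)*(((1*0)*0)*0)*1 — 7 symbol transitions

7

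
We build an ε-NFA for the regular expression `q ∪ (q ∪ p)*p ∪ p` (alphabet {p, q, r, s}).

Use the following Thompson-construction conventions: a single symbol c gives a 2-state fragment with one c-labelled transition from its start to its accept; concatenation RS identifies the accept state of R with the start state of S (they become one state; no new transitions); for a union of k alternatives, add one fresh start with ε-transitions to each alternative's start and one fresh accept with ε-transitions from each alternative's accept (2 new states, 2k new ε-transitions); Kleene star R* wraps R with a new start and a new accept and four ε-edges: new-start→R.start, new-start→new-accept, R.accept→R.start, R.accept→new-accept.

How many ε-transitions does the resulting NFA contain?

Bottom-up over the parse tree:
Each of the 5 symbol leaves contributes 0 ε-transitions.
  q ∪ p → 4 ε-transitions
  (q ∪ p)* → 8 ε-transitions
  (q ∪ p)*p → 8 ε-transitions
  q ∪ (q ∪ p)*p ∪ p → 14 ε-transitions

14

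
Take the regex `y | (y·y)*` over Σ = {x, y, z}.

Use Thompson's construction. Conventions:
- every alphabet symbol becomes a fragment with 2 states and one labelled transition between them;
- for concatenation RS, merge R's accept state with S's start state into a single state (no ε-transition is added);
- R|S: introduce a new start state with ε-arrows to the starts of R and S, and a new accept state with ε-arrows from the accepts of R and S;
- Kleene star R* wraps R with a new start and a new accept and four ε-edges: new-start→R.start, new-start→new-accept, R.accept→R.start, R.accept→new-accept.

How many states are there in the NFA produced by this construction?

Building bottom-up:
Each of the 3 symbol leaves contributes a 2-state fragment.
  y·y = 3 states
  (y·y)* = 5 states
  y | (y·y)* = 9 states

9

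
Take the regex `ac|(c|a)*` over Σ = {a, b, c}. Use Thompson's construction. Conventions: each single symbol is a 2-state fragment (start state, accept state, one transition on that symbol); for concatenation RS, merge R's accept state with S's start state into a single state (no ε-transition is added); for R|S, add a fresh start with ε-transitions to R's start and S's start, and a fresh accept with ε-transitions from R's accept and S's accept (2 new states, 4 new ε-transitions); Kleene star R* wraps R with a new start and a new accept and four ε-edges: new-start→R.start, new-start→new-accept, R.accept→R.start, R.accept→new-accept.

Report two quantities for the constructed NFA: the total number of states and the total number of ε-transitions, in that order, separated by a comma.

Building bottom-up:
Each of the 4 symbol leaves contributes 2 states and 0 ε-transitions.
  ac — 3 states, 0 ε-transitions
  c|a — 6 states, 4 ε-transitions
  (c|a)* — 8 states, 8 ε-transitions
  ac|(c|a)* — 13 states, 12 ε-transitions

13, 12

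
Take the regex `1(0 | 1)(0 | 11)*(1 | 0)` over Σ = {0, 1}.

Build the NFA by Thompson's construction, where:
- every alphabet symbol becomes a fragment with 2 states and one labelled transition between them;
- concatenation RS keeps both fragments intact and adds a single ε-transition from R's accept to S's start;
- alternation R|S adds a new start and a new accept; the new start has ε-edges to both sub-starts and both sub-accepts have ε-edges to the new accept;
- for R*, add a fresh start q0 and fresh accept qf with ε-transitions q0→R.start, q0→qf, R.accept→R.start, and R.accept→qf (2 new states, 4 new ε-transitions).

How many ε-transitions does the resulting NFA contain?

20

Recursing over subexpressions:
Each of the 8 symbol leaves contributes 0 ε-transitions.
  0 | 1 = 4 ε-transitions
  11 = 1 ε-transition
  0 | 11 = 5 ε-transitions
  (0 | 11)* = 9 ε-transitions
  1 | 0 = 4 ε-transitions
  1(0 | 1)(0 | 11)*(1 | 0) = 20 ε-transitions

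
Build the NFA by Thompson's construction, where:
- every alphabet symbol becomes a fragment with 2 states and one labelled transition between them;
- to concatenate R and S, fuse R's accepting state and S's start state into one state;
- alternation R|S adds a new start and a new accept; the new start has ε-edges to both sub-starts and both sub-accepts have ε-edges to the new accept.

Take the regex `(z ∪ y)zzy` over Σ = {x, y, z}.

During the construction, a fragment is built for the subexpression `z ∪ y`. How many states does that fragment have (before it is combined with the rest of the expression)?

Fragment for `z ∪ y`:
Each of the 2 symbol leaves contributes a 2-state fragment.
  z ∪ y → 6 states

6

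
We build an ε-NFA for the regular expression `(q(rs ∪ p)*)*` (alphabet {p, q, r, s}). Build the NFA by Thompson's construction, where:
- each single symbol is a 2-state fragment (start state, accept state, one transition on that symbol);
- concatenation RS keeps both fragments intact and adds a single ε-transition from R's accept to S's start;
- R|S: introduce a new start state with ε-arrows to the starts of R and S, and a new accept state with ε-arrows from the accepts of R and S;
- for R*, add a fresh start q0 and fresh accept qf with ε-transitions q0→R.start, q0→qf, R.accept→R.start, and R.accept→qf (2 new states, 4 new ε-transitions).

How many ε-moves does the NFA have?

14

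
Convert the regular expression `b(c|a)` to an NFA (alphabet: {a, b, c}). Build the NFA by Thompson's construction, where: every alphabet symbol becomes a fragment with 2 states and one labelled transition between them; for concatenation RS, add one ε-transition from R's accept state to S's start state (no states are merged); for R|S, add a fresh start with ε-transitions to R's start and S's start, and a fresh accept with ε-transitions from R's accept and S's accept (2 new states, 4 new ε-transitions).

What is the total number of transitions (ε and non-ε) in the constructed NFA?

8

By structural recursion:
Each of the 3 symbol leaves contributes 1 transition (1 symbol, 0 ε).
  c|a — 6 transitions (2 symbol, 4 ε)
  b(c|a) — 8 transitions (3 symbol, 5 ε)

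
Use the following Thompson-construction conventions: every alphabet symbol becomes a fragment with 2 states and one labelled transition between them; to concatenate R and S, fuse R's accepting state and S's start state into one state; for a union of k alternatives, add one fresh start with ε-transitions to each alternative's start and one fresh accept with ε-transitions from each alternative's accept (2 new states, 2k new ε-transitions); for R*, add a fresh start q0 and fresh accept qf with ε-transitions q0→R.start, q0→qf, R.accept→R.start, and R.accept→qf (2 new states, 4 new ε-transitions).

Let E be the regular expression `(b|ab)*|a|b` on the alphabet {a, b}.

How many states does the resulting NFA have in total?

By structural recursion:
Each of the 5 symbol leaves contributes a 2-state fragment.
  ab : 3 states
  b|ab : 7 states
  (b|ab)* : 9 states
  (b|ab)*|a|b : 15 states

15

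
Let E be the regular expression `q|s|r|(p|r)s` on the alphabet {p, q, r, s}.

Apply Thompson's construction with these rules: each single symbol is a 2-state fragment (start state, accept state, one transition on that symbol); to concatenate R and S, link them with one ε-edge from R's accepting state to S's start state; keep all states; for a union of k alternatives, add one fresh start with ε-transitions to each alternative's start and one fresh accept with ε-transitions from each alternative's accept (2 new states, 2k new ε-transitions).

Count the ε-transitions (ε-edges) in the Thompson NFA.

13

Recursing over subexpressions:
Each of the 6 symbol leaves contributes 0 ε-transitions.
  p|r — 4 ε-transitions
  (p|r)s — 5 ε-transitions
  q|s|r|(p|r)s — 13 ε-transitions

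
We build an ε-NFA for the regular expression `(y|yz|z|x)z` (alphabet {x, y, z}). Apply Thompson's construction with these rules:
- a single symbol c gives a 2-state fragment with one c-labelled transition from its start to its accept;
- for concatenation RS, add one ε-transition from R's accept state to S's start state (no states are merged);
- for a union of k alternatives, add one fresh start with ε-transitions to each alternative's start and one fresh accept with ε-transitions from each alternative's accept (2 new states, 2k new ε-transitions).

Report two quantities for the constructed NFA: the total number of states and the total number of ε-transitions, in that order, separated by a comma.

14, 10

By structural recursion:
Each of the 6 symbol leaves contributes 2 states and 0 ε-transitions.
  yz → 4 states, 1 ε-transition
  y|yz|z|x → 12 states, 9 ε-transitions
  (y|yz|z|x)z → 14 states, 10 ε-transitions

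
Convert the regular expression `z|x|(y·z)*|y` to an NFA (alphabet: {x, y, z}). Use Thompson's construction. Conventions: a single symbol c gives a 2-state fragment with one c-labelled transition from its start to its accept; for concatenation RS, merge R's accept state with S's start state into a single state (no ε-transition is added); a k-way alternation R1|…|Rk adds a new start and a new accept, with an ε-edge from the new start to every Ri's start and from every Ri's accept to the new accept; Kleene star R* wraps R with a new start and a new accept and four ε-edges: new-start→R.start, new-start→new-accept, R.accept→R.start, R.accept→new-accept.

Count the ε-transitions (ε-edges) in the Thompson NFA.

12

By structural recursion:
Each of the 5 symbol leaves contributes 0 ε-transitions.
  y·z — 0 ε-transitions
  (y·z)* — 4 ε-transitions
  z|x|(y·z)*|y — 12 ε-transitions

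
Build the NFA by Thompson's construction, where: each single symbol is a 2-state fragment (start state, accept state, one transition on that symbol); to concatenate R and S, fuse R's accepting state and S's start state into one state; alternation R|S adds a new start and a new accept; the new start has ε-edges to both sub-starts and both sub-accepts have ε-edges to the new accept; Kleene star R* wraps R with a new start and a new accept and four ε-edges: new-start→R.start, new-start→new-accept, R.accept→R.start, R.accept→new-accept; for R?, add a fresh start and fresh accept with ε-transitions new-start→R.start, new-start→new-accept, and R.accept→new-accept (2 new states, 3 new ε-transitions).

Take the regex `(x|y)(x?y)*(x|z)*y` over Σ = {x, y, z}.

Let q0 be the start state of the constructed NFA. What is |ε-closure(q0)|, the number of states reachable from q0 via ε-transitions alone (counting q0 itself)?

Compute the ε-closure size of each fragment's start state recursively; a symbol fragment's start has no outgoing ε-edge, so its closure is just itself (size 1).
  x|y — |closure| = 1 + 1 + 1 = 3 (the new accept is not ε-reachable since no branch accepts ε)
  x? — new start has ε-edges to the inner start and to the new accept, so |closure| = 2 + 1 = 3
  x?y — |closure| = 3 + (1−1) = 3 (closure spills across the concat boundary because the left factor accepts ε)
  (x?y)* — the star's fresh start ε-reaches both the body's start and the fresh accept: |closure| = 2 + 3 = 5
  x|z — new start ε-reaches every alternative's start; none of them accept ε, so the new accept is not reached: |closure| = 1 + 1 + 1 = 3
  (x|z)* — |closure| = 1 (new start) + 3 (body) + 1 (new accept) = 5
  (x|y)(x?y)*(x|z)*y — |closure| equals the left operand's closure size = 3 (its accept is not ε-reachable, so the closure stops there)

3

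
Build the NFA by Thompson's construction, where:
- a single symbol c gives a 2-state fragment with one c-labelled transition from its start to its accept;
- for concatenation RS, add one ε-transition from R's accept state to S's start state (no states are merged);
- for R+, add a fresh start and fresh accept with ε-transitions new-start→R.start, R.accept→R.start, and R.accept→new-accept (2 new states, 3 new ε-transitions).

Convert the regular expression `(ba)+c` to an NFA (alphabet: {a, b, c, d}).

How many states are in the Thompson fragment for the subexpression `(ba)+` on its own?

6

Fragment for `(ba)+`:
Each of the 2 symbol leaves contributes a 2-state fragment.
  ba = 4 states
  (ba)+ = 6 states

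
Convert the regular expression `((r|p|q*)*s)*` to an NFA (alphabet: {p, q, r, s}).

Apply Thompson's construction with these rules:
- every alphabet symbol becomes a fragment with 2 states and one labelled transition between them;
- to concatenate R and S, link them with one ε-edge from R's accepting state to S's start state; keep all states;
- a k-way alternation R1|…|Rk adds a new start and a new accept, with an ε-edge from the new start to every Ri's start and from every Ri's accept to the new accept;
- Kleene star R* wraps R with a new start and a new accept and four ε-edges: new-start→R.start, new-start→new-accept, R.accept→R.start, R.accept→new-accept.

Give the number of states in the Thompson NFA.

16

Building bottom-up:
Each of the 4 symbol leaves contributes a 2-state fragment.
  q* = 4 states
  r|p|q* = 10 states
  (r|p|q*)* = 12 states
  (r|p|q*)*s = 14 states
  ((r|p|q*)*s)* = 16 states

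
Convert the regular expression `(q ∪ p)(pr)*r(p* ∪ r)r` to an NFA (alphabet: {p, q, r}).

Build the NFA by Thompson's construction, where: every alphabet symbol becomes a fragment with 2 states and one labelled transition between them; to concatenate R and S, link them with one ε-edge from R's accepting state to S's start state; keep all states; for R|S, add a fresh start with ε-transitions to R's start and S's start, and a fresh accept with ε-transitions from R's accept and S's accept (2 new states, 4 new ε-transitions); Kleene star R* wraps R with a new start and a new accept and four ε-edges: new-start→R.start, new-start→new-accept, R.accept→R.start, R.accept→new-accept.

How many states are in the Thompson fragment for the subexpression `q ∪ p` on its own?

Fragment for `q ∪ p`:
Each of the 2 symbol leaves contributes a 2-state fragment.
  q ∪ p — 6 states

6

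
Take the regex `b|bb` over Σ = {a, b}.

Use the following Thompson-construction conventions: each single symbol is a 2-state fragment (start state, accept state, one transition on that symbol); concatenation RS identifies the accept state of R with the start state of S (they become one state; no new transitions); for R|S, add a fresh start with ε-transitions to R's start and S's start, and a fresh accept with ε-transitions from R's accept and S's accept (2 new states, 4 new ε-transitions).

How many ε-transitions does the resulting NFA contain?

4

By structural recursion:
Each of the 3 symbol leaves contributes 0 ε-transitions.
  bb : 0 ε-transitions
  b|bb : 4 ε-transitions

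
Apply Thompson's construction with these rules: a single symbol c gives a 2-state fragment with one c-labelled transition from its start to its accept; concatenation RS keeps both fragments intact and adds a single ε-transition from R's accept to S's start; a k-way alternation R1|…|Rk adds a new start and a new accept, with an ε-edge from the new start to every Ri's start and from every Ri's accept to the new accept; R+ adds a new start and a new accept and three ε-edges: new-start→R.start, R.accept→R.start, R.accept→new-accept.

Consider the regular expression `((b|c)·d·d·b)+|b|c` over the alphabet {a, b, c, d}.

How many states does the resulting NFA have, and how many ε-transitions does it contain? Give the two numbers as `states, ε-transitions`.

20, 16

Bottom-up over the parse tree:
Each of the 7 symbol leaves contributes 2 states and 0 ε-transitions.
  b|c : 6 states, 4 ε-transitions
  (b|c)·d·d·b : 12 states, 7 ε-transitions
  ((b|c)·d·d·b)+ : 14 states, 10 ε-transitions
  ((b|c)·d·d·b)+|b|c : 20 states, 16 ε-transitions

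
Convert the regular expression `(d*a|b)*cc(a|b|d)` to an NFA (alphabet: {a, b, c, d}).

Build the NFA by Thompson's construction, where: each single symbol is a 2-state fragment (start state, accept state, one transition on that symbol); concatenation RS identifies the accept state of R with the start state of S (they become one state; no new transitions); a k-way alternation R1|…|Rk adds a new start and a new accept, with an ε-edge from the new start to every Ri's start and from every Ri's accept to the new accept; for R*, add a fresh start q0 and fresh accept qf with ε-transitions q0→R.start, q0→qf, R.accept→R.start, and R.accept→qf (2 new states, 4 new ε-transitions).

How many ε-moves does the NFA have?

18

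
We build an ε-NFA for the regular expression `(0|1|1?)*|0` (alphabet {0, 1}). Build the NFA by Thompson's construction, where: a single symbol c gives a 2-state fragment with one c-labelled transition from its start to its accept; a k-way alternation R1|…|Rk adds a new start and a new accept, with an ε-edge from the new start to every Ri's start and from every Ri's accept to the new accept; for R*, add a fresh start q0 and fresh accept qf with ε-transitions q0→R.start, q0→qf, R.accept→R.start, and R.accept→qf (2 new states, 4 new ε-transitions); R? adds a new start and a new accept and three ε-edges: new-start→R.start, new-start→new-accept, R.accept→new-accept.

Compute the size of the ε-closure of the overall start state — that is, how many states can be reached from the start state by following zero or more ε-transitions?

12

Compute the ε-closure size of each fragment's start state recursively; a symbol fragment's start has no outgoing ε-edge, so its closure is just itself (size 1).
  1? : new start has ε-edges to the inner start and to the new accept, so C = 2 + 1 = 3
  0|1|1? : new start ε-reaches every alternative's start; at least one alternative accepts ε, so the union's new accept is reached too: C = 1 + 1 + 1 + 3 + 1 = 7
  (0|1|1?)* : C = 1 (new start) + 7 (body) + 1 (new accept) = 9
  (0|1|1?)*|0 : new start ε-reaches every alternative's start; at least one alternative accepts ε, so the union's new accept is reached too: C = 1 + 9 + 1 + 1 = 12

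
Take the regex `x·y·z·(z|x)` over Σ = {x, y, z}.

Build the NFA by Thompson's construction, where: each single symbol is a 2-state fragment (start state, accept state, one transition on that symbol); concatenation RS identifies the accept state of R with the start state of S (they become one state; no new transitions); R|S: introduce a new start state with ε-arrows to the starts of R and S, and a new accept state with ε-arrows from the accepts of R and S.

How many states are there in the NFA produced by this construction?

9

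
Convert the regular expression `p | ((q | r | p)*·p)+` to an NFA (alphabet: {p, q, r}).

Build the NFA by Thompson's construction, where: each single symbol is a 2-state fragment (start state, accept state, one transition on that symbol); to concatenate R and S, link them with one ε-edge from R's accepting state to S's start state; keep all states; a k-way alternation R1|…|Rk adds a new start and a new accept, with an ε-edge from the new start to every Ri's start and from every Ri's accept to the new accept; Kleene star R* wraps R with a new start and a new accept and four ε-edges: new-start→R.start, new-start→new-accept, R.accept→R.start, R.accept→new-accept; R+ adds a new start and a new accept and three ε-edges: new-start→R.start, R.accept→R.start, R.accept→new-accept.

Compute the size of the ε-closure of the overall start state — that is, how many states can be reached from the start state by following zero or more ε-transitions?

10

Work bottom-up. For each fragment F, track |ε-closure(F.start)| and whether F's accept lies in that closure (i.e. whether F accepts ε). A single-symbol fragment has closure size 1 and does not accept ε.
  q | r | p : |ε-closure| = 1 + 1 + 1 + 1 = 4 (the new accept is not ε-reachable since no branch accepts ε)
  (q | r | p)* : the star's fresh start ε-reaches both the body's start and the fresh accept: |ε-closure| = 2 + 4 = 6
  (q | r | p)*·p : the left operand accepts ε, so the closure extends into the next operand (via the concat ε-link); |ε-closure| = 6 + 1 = 7
  ((q | r | p)*·p)+ : new start ε-reaches only the body's start; the new accept needs a symbol first: |ε-closure| = 1 + 7 = 8
  p | ((q | r | p)*·p)+ : new start ε-reaches every alternative's start; none of them accept ε, so the new accept is not reached: |ε-closure| = 1 + 1 + 8 = 10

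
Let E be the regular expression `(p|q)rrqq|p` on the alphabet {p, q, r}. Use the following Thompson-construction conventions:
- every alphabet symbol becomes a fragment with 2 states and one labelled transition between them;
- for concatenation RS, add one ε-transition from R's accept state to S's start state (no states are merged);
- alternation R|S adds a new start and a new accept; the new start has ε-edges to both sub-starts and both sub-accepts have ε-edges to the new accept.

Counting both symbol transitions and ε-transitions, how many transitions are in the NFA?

Recursing over subexpressions:
Each of the 7 symbol leaves contributes 1 transition (1 symbol, 0 ε).
  p|q = 6 transitions (2 symbol, 4 ε)
  (p|q)rrqq = 14 transitions (6 symbol, 8 ε)
  (p|q)rrqq|p = 19 transitions (7 symbol, 12 ε)

19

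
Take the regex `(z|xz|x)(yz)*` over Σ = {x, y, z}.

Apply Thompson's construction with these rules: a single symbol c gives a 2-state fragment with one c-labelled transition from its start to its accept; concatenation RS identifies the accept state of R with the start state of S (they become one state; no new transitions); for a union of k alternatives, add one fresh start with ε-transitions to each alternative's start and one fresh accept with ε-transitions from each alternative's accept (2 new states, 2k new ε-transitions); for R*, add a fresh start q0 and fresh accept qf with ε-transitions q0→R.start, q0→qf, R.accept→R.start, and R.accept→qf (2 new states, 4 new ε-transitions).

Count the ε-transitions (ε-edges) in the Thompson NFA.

By structural recursion:
Each of the 6 symbol leaves contributes 0 ε-transitions.
  xz = 0 ε-transitions
  z|xz|x = 6 ε-transitions
  yz = 0 ε-transitions
  (yz)* = 4 ε-transitions
  (z|xz|x)(yz)* = 10 ε-transitions

10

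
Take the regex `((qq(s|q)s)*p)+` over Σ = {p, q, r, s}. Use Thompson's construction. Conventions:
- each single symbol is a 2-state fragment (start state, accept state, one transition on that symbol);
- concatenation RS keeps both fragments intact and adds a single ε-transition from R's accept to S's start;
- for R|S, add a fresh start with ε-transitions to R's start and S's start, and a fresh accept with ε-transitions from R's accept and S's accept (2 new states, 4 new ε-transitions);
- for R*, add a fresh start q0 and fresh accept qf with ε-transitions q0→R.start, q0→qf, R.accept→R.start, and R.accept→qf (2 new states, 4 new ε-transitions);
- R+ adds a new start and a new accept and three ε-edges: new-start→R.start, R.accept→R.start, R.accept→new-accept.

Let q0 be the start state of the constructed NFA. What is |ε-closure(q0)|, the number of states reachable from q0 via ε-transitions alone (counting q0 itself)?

Compute the ε-closure size of each fragment's start state recursively; a symbol fragment's start has no outgoing ε-edge, so its closure is just itself (size 1).
  s|q → C = 1 + 1 + 1 = 3 (the new accept is not ε-reachable since no branch accepts ε)
  qq(s|q)s → C equals the left operand's closure size = 1 (its accept is not ε-reachable, so the closure stops there)
  (qq(s|q)s)* → C = 1 (new start) + 1 (body) + 1 (new accept) = 3
  (qq(s|q)s)*p → the left operand accepts ε, so the closure extends into the next operand (via the concat ε-link); C = 3 + 1 = 4
  ((qq(s|q)s)*p)+ → new start ε-reaches only the body's start; the new accept needs a symbol first: C = 1 + 4 = 5

5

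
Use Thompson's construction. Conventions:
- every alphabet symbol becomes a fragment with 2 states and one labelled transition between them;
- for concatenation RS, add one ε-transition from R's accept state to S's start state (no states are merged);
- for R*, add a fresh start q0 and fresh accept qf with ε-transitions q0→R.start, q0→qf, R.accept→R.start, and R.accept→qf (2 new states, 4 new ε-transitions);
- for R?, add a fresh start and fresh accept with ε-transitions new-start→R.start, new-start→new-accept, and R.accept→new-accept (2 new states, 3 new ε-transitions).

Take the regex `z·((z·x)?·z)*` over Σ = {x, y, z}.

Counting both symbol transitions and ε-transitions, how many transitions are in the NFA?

Bottom-up over the parse tree:
Each of the 4 symbol leaves contributes 1 transition (1 symbol, 0 ε).
  z·x → 3 transitions (2 symbol, 1 ε)
  (z·x)? → 6 transitions (2 symbol, 4 ε)
  (z·x)?·z → 8 transitions (3 symbol, 5 ε)
  ((z·x)?·z)* → 12 transitions (3 symbol, 9 ε)
  z·((z·x)?·z)* → 14 transitions (4 symbol, 10 ε)

14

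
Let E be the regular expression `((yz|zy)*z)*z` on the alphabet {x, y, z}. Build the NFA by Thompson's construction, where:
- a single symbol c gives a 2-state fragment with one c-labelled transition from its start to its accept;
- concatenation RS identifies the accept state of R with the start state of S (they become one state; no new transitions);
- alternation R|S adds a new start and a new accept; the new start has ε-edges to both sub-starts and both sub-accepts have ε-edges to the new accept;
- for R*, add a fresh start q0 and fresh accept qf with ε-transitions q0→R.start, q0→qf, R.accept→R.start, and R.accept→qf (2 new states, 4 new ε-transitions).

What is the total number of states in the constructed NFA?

Recursing over subexpressions:
Each of the 6 symbol leaves contributes a 2-state fragment.
  yz → 3 states
  zy → 3 states
  yz|zy → 8 states
  (yz|zy)* → 10 states
  (yz|zy)*z → 11 states
  ((yz|zy)*z)* → 13 states
  ((yz|zy)*z)*z → 14 states

14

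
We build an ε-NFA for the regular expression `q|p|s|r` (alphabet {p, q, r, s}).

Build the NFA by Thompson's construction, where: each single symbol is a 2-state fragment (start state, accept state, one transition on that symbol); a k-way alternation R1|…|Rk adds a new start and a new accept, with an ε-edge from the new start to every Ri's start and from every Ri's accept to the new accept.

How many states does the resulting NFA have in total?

10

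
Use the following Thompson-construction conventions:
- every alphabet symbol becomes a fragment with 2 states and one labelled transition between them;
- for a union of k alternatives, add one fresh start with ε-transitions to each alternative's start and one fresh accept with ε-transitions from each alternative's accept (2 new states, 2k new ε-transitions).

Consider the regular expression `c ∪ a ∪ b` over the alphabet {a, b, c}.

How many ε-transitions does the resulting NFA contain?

Recursing over subexpressions:
Each of the 3 symbol leaves contributes 0 ε-transitions.
  c ∪ a ∪ b = 6 ε-transitions

6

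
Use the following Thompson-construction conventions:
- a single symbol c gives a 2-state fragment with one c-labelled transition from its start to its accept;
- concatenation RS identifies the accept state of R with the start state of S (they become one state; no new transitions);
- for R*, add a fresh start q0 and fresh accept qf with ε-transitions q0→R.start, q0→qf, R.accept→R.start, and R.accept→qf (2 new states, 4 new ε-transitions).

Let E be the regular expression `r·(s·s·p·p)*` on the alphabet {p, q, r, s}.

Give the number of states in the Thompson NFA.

8

By structural recursion:
Each of the 5 symbol leaves contributes a 2-state fragment.
  s·s·p·p = 5 states
  (s·s·p·p)* = 7 states
  r·(s·s·p·p)* = 8 states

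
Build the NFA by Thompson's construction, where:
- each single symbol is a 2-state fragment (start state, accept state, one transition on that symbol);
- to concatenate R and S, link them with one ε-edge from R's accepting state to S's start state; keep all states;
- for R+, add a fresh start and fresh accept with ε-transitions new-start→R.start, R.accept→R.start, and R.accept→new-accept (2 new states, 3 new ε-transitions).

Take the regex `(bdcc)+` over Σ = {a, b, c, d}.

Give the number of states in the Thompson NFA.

Building bottom-up:
Each of the 4 symbol leaves contributes a 2-state fragment.
  bdcc — 8 states
  (bdcc)+ — 10 states

10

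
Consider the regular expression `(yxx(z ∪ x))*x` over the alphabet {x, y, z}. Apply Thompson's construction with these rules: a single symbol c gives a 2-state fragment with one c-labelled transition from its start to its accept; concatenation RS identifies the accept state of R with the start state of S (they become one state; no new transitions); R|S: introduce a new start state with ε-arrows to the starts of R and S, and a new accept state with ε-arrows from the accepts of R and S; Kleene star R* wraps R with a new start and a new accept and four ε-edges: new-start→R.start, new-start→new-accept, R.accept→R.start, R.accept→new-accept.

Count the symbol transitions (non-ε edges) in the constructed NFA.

Bottom-up over the parse tree:
Each of the 6 symbol leaves contributes exactly 1 symbol transition.
  z ∪ x : 2 symbol transitions
  yxx(z ∪ x) : 5 symbol transitions
  (yxx(z ∪ x))* : 5 symbol transitions
  (yxx(z ∪ x))*x : 6 symbol transitions

6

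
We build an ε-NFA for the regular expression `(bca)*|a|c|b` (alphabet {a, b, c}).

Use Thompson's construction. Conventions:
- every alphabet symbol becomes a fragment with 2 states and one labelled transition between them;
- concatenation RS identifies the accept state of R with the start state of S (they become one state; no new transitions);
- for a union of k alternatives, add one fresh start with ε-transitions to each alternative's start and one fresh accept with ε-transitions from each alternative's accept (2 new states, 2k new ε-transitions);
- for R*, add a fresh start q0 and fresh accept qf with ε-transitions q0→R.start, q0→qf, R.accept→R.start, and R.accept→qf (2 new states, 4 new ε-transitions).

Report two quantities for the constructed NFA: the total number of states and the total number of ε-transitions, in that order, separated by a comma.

14, 12

Building bottom-up:
Each of the 6 symbol leaves contributes 2 states and 0 ε-transitions.
  bca : 4 states, 0 ε-transitions
  (bca)* : 6 states, 4 ε-transitions
  (bca)*|a|c|b : 14 states, 12 ε-transitions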